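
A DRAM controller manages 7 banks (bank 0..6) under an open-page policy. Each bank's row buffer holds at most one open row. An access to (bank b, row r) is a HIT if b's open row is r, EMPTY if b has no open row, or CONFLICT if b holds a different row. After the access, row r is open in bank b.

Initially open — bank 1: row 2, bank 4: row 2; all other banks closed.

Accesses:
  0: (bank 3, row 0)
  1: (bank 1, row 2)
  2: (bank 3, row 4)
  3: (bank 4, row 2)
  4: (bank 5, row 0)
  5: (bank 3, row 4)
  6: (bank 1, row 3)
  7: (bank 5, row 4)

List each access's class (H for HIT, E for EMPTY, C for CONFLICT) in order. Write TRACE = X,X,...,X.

TRACE = E,H,C,H,E,H,C,C

#0 (3,0) E
#1 (1,2) H  (was 2)
#2 (3,4) C  (was 0)
#3 (4,2) H  (was 2)
#4 (5,0) E
#5 (3,4) H  (was 4)
#6 (1,3) C  (was 2)
#7 (5,4) C  (was 0)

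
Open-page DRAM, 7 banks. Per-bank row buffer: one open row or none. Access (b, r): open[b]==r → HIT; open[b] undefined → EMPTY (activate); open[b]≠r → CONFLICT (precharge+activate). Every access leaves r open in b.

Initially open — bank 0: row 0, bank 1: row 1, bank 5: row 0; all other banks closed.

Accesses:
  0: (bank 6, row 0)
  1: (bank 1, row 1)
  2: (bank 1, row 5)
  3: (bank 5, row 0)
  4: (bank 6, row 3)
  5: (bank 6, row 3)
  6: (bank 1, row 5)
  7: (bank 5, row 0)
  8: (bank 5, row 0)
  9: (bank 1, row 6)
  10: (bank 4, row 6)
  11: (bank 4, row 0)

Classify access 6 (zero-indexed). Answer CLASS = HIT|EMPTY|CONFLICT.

  [0] b6 r0: no row ⇒ E
  [1] b1 r1: had r1 ⇒ H
  [2] b1 r5: had r1 ⇒ C
  [3] b5 r0: had r0 ⇒ H
  [4] b6 r3: had r0 ⇒ C
  [5] b6 r3: had r3 ⇒ H
  [6] b1 r5: had r5 ⇒ H
  [7] b5 r0: had r0 ⇒ H
  [8] b5 r0: had r0 ⇒ H
  [9] b1 r6: had r5 ⇒ C
  [10] b4 r6: no row ⇒ E
  [11] b4 r0: had r6 ⇒ C

CLASS = HIT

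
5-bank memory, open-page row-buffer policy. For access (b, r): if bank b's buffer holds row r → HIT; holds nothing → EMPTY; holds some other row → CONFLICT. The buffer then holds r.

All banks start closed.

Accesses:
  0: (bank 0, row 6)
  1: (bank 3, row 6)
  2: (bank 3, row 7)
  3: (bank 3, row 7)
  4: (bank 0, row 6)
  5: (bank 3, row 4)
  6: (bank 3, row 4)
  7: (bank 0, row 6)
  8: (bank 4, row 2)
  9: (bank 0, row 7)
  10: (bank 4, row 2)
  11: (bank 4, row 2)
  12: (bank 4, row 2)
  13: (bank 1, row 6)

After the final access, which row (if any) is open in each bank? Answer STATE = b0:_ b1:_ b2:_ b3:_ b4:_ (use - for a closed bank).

#0 (0,6) E
#1 (3,6) E
#2 (3,7) C  (was 6)
#3 (3,7) H  (was 7)
#4 (0,6) H  (was 6)
#5 (3,4) C  (was 7)
#6 (3,4) H  (was 4)
#7 (0,6) H  (was 6)
#8 (4,2) E
#9 (0,7) C  (was 6)
#10 (4,2) H  (was 2)
#11 (4,2) H  (was 2)
#12 (4,2) H  (was 2)
#13 (1,6) E

STATE = b0:7 b1:6 b2:- b3:4 b4:2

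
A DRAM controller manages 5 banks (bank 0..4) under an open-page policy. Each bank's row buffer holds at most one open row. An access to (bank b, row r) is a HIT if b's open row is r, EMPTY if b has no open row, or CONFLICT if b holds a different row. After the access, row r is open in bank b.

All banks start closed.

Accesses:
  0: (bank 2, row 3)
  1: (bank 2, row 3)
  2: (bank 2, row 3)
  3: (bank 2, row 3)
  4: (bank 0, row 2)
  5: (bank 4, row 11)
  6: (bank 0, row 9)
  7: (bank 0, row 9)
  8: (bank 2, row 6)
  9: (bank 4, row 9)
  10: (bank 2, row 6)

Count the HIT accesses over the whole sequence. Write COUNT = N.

COUNT = 5

0: bank 2 row 3 — prev None → EMPTY
1: bank 2 row 3 — prev 3 → HIT
2: bank 2 row 3 — prev 3 → HIT
3: bank 2 row 3 — prev 3 → HIT
4: bank 0 row 2 — prev None → EMPTY
5: bank 4 row 11 — prev None → EMPTY
6: bank 0 row 9 — prev 2 → CONFLICT
7: bank 0 row 9 — prev 9 → HIT
8: bank 2 row 6 — prev 3 → CONFLICT
9: bank 4 row 9 — prev 11 → CONFLICT
10: bank 2 row 6 — prev 6 → HIT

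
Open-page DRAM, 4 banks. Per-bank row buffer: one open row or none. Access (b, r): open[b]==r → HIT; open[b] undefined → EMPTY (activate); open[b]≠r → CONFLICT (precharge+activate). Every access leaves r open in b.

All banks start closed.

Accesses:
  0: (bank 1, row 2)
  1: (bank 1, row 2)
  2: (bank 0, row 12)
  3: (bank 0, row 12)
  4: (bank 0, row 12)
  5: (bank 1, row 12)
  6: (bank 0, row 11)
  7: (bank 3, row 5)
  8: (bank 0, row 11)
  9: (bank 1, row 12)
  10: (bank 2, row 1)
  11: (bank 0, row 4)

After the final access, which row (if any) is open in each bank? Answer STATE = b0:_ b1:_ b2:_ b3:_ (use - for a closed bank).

STATE = b0:4 b1:12 b2:1 b3:5

0: bank 1 row 2 — prev None → EMPTY
1: bank 1 row 2 — prev 2 → HIT
2: bank 0 row 12 — prev None → EMPTY
3: bank 0 row 12 — prev 12 → HIT
4: bank 0 row 12 — prev 12 → HIT
5: bank 1 row 12 — prev 2 → CONFLICT
6: bank 0 row 11 — prev 12 → CONFLICT
7: bank 3 row 5 — prev None → EMPTY
8: bank 0 row 11 — prev 11 → HIT
9: bank 1 row 12 — prev 12 → HIT
10: bank 2 row 1 — prev None → EMPTY
11: bank 0 row 4 — prev 11 → CONFLICT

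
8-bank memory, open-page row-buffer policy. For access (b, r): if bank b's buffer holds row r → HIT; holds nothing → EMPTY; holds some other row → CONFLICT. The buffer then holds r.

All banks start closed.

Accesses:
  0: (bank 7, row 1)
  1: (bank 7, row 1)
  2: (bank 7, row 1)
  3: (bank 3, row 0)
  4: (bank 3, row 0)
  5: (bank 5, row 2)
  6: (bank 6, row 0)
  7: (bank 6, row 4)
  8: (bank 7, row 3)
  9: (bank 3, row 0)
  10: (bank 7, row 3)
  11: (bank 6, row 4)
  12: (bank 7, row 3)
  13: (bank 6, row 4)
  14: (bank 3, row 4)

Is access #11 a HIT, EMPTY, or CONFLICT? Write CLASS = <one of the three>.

CLASS = HIT

0: bank 7 row 1 — prev None → EMPTY
1: bank 7 row 1 — prev 1 → HIT
2: bank 7 row 1 — prev 1 → HIT
3: bank 3 row 0 — prev None → EMPTY
4: bank 3 row 0 — prev 0 → HIT
5: bank 5 row 2 — prev None → EMPTY
6: bank 6 row 0 — prev None → EMPTY
7: bank 6 row 4 — prev 0 → CONFLICT
8: bank 7 row 3 — prev 1 → CONFLICT
9: bank 3 row 0 — prev 0 → HIT
10: bank 7 row 3 — prev 3 → HIT
11: bank 6 row 4 — prev 4 → HIT
12: bank 7 row 3 — prev 3 → HIT
13: bank 6 row 4 — prev 4 → HIT
14: bank 3 row 4 — prev 0 → CONFLICT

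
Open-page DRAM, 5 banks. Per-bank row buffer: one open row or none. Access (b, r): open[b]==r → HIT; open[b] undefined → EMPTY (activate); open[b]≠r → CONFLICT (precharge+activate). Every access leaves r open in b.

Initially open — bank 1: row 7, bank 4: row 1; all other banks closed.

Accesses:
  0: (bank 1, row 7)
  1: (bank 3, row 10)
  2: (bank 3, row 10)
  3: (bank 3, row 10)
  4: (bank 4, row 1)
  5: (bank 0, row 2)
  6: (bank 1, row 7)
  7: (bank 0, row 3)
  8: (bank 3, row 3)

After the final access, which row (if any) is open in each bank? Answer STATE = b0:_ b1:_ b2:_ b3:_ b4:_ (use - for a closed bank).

STATE = b0:3 b1:7 b2:- b3:3 b4:1

step 0: bank1 7->7 [HIT]
step 1: bank3 None->10 [EMPTY]
step 2: bank3 10->10 [HIT]
step 3: bank3 10->10 [HIT]
step 4: bank4 1->1 [HIT]
step 5: bank0 None->2 [EMPTY]
step 6: bank1 7->7 [HIT]
step 7: bank0 2->3 [CONFLICT]
step 8: bank3 10->3 [CONFLICT]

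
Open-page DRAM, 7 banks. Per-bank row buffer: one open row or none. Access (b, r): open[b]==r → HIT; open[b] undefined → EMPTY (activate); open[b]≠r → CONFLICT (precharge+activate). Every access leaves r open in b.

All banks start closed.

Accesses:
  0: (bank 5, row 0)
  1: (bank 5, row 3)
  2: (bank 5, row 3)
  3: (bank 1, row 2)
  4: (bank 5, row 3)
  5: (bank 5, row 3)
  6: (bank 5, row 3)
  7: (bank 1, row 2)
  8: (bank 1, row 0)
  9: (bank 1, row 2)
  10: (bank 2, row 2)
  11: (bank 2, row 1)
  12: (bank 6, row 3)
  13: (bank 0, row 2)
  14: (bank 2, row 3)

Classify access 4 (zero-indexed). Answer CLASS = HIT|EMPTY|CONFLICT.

CLASS = HIT

0: bank 5 row 0 — prev None → EMPTY
1: bank 5 row 3 — prev 0 → CONFLICT
2: bank 5 row 3 — prev 3 → HIT
3: bank 1 row 2 — prev None → EMPTY
4: bank 5 row 3 — prev 3 → HIT
5: bank 5 row 3 — prev 3 → HIT
6: bank 5 row 3 — prev 3 → HIT
7: bank 1 row 2 — prev 2 → HIT
8: bank 1 row 0 — prev 2 → CONFLICT
9: bank 1 row 2 — prev 0 → CONFLICT
10: bank 2 row 2 — prev None → EMPTY
11: bank 2 row 1 — prev 2 → CONFLICT
12: bank 6 row 3 — prev None → EMPTY
13: bank 0 row 2 — prev None → EMPTY
14: bank 2 row 3 — prev 1 → CONFLICT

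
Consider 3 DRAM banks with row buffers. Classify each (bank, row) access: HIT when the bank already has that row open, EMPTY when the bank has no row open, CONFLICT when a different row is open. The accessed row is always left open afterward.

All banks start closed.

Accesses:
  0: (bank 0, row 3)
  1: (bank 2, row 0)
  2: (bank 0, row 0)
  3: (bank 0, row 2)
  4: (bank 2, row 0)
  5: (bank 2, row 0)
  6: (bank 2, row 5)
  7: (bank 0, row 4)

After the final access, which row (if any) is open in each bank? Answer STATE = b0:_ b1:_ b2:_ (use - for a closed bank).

  [0] b0 r3: no row ⇒ E
  [1] b2 r0: no row ⇒ E
  [2] b0 r0: had r3 ⇒ C
  [3] b0 r2: had r0 ⇒ C
  [4] b2 r0: had r0 ⇒ H
  [5] b2 r0: had r0 ⇒ H
  [6] b2 r5: had r0 ⇒ C
  [7] b0 r4: had r2 ⇒ C

STATE = b0:4 b1:- b2:5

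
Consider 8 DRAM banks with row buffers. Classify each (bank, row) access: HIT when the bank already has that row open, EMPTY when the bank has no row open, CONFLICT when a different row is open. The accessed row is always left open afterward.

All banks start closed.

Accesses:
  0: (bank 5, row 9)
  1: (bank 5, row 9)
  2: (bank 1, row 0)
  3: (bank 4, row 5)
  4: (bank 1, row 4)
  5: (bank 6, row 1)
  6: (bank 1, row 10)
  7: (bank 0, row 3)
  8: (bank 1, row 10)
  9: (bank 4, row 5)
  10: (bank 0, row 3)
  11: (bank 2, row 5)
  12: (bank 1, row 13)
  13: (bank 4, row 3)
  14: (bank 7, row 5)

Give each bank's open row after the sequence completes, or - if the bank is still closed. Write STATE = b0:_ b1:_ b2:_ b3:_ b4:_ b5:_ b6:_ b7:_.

STATE = b0:3 b1:13 b2:5 b3:- b4:3 b5:9 b6:1 b7:5

0: bank 5 row 9 — prev None → EMPTY
1: bank 5 row 9 — prev 9 → HIT
2: bank 1 row 0 — prev None → EMPTY
3: bank 4 row 5 — prev None → EMPTY
4: bank 1 row 4 — prev 0 → CONFLICT
5: bank 6 row 1 — prev None → EMPTY
6: bank 1 row 10 — prev 4 → CONFLICT
7: bank 0 row 3 — prev None → EMPTY
8: bank 1 row 10 — prev 10 → HIT
9: bank 4 row 5 — prev 5 → HIT
10: bank 0 row 3 — prev 3 → HIT
11: bank 2 row 5 — prev None → EMPTY
12: bank 1 row 13 — prev 10 → CONFLICT
13: bank 4 row 3 — prev 5 → CONFLICT
14: bank 7 row 5 — prev None → EMPTY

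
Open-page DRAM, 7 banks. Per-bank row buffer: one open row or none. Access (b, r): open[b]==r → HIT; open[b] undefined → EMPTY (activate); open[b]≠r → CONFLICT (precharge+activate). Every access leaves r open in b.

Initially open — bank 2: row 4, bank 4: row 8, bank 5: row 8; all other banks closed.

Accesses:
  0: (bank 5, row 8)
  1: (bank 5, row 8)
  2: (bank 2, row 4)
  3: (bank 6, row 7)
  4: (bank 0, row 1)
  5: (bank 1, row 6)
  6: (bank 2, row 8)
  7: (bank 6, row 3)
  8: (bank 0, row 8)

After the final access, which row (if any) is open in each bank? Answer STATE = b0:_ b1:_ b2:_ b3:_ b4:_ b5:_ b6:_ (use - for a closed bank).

STATE = b0:8 b1:6 b2:8 b3:- b4:8 b5:8 b6:3

0: bank 5 row 8 — prev 8 → HIT
1: bank 5 row 8 — prev 8 → HIT
2: bank 2 row 4 — prev 4 → HIT
3: bank 6 row 7 — prev None → EMPTY
4: bank 0 row 1 — prev None → EMPTY
5: bank 1 row 6 — prev None → EMPTY
6: bank 2 row 8 — prev 4 → CONFLICT
7: bank 6 row 3 — prev 7 → CONFLICT
8: bank 0 row 8 — prev 1 → CONFLICT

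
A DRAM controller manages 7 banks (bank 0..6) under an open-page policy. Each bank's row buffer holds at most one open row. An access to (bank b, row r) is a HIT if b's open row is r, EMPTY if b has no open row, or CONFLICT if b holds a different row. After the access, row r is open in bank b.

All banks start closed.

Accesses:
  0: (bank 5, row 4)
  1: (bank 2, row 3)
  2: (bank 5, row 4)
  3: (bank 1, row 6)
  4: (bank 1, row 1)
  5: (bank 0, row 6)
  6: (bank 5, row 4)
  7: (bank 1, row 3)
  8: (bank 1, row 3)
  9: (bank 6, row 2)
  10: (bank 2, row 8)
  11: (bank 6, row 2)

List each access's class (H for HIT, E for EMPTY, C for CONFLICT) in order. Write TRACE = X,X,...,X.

TRACE = E,E,H,E,C,E,H,C,H,E,C,H

0: bank 5 row 4 — prev None → EMPTY
1: bank 2 row 3 — prev None → EMPTY
2: bank 5 row 4 — prev 4 → HIT
3: bank 1 row 6 — prev None → EMPTY
4: bank 1 row 1 — prev 6 → CONFLICT
5: bank 0 row 6 — prev None → EMPTY
6: bank 5 row 4 — prev 4 → HIT
7: bank 1 row 3 — prev 1 → CONFLICT
8: bank 1 row 3 — prev 3 → HIT
9: bank 6 row 2 — prev None → EMPTY
10: bank 2 row 8 — prev 3 → CONFLICT
11: bank 6 row 2 — prev 2 → HIT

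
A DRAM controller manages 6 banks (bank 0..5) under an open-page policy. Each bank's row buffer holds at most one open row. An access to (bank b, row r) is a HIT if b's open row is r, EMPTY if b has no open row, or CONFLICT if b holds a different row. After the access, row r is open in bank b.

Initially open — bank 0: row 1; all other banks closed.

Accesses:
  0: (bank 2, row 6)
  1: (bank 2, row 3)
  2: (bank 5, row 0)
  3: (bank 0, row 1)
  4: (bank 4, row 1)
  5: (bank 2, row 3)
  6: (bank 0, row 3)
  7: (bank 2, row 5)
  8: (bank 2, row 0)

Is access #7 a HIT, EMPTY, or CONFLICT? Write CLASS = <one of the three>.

CLASS = CONFLICT

  [0] b2 r6: no row ⇒ E
  [1] b2 r3: had r6 ⇒ C
  [2] b5 r0: no row ⇒ E
  [3] b0 r1: had r1 ⇒ H
  [4] b4 r1: no row ⇒ E
  [5] b2 r3: had r3 ⇒ H
  [6] b0 r3: had r1 ⇒ C
  [7] b2 r5: had r3 ⇒ C
  [8] b2 r0: had r5 ⇒ C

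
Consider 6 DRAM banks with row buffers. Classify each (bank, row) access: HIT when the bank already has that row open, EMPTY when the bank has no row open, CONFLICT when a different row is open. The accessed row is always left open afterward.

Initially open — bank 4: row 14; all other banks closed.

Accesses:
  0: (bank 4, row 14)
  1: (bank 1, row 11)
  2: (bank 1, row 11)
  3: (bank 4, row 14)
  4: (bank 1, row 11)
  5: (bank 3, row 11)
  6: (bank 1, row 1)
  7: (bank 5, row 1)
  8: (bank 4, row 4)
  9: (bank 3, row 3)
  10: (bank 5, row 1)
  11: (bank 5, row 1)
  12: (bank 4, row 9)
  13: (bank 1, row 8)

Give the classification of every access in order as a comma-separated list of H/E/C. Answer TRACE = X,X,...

#0 (4,14) H  (was 14)
#1 (1,11) E
#2 (1,11) H  (was 11)
#3 (4,14) H  (was 14)
#4 (1,11) H  (was 11)
#5 (3,11) E
#6 (1,1) C  (was 11)
#7 (5,1) E
#8 (4,4) C  (was 14)
#9 (3,3) C  (was 11)
#10 (5,1) H  (was 1)
#11 (5,1) H  (was 1)
#12 (4,9) C  (was 4)
#13 (1,8) C  (was 1)

TRACE = H,E,H,H,H,E,C,E,C,C,H,H,C,C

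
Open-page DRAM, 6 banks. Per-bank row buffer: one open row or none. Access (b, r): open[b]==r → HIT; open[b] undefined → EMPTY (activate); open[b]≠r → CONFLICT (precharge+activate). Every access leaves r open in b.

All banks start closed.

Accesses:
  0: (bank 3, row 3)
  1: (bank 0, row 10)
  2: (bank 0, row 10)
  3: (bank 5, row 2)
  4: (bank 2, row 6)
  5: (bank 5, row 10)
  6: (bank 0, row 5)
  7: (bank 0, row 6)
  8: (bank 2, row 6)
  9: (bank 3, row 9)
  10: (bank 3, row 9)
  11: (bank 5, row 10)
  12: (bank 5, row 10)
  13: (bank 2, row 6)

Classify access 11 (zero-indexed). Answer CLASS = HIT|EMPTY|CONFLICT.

#0 (3,3) E
#1 (0,10) E
#2 (0,10) H  (was 10)
#3 (5,2) E
#4 (2,6) E
#5 (5,10) C  (was 2)
#6 (0,5) C  (was 10)
#7 (0,6) C  (was 5)
#8 (2,6) H  (was 6)
#9 (3,9) C  (was 3)
#10 (3,9) H  (was 9)
#11 (5,10) H  (was 10)
#12 (5,10) H  (was 10)
#13 (2,6) H  (was 6)

CLASS = HIT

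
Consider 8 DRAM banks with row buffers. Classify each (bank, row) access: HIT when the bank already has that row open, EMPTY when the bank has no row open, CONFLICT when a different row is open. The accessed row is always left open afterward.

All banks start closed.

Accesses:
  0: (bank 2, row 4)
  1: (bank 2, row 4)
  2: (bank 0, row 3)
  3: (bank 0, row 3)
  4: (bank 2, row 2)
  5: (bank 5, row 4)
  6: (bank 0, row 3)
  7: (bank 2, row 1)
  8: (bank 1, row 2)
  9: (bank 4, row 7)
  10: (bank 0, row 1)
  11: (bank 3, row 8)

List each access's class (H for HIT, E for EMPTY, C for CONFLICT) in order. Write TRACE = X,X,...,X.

  [0] b2 r4: no row ⇒ E
  [1] b2 r4: had r4 ⇒ H
  [2] b0 r3: no row ⇒ E
  [3] b0 r3: had r3 ⇒ H
  [4] b2 r2: had r4 ⇒ C
  [5] b5 r4: no row ⇒ E
  [6] b0 r3: had r3 ⇒ H
  [7] b2 r1: had r2 ⇒ C
  [8] b1 r2: no row ⇒ E
  [9] b4 r7: no row ⇒ E
  [10] b0 r1: had r3 ⇒ C
  [11] b3 r8: no row ⇒ E

TRACE = E,H,E,H,C,E,H,C,E,E,C,E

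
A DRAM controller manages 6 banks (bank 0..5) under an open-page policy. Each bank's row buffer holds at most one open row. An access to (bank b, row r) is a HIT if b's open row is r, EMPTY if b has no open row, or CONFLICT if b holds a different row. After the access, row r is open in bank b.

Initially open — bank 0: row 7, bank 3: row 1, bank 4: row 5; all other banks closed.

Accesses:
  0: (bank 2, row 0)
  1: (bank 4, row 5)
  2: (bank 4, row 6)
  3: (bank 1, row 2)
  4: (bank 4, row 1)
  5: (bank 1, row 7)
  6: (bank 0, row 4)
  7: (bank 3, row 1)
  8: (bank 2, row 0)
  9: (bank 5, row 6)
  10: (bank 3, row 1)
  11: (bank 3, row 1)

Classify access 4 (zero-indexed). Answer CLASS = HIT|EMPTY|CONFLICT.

CLASS = CONFLICT

#0 (2,0) E
#1 (4,5) H  (was 5)
#2 (4,6) C  (was 5)
#3 (1,2) E
#4 (4,1) C  (was 6)
#5 (1,7) C  (was 2)
#6 (0,4) C  (was 7)
#7 (3,1) H  (was 1)
#8 (2,0) H  (was 0)
#9 (5,6) E
#10 (3,1) H  (was 1)
#11 (3,1) H  (was 1)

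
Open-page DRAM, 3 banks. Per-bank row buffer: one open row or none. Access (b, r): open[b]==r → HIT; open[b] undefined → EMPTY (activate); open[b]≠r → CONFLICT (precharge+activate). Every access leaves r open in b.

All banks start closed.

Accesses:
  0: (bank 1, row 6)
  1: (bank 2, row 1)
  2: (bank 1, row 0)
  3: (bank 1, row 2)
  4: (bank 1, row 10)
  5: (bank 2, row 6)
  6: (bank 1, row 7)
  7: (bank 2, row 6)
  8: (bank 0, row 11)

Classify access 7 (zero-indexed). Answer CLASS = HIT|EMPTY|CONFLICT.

#0 (1,6) E
#1 (2,1) E
#2 (1,0) C  (was 6)
#3 (1,2) C  (was 0)
#4 (1,10) C  (was 2)
#5 (2,6) C  (was 1)
#6 (1,7) C  (was 10)
#7 (2,6) H  (was 6)
#8 (0,11) E

CLASS = HIT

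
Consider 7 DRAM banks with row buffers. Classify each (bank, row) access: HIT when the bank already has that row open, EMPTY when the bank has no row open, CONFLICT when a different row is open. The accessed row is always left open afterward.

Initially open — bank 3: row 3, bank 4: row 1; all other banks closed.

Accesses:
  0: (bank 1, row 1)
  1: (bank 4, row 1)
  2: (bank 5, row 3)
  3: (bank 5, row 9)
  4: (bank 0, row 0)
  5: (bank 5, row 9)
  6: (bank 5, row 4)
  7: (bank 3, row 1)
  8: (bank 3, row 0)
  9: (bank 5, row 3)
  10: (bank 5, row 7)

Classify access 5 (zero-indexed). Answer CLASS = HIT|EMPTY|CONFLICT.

#0 (1,1) E
#1 (4,1) H  (was 1)
#2 (5,3) E
#3 (5,9) C  (was 3)
#4 (0,0) E
#5 (5,9) H  (was 9)
#6 (5,4) C  (was 9)
#7 (3,1) C  (was 3)
#8 (3,0) C  (was 1)
#9 (5,3) C  (was 4)
#10 (5,7) C  (was 3)

CLASS = HIT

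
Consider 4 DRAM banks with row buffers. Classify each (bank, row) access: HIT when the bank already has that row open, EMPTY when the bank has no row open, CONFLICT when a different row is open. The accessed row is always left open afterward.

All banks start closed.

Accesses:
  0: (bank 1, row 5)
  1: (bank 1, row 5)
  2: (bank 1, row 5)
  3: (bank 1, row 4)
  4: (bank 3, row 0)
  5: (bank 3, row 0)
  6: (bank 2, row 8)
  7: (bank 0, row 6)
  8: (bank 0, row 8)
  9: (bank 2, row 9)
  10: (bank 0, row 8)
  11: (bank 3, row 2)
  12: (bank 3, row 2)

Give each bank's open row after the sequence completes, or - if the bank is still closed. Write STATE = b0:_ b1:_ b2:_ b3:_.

STATE = b0:8 b1:4 b2:9 b3:2

  [0] b1 r5: no row ⇒ E
  [1] b1 r5: had r5 ⇒ H
  [2] b1 r5: had r5 ⇒ H
  [3] b1 r4: had r5 ⇒ C
  [4] b3 r0: no row ⇒ E
  [5] b3 r0: had r0 ⇒ H
  [6] b2 r8: no row ⇒ E
  [7] b0 r6: no row ⇒ E
  [8] b0 r8: had r6 ⇒ C
  [9] b2 r9: had r8 ⇒ C
  [10] b0 r8: had r8 ⇒ H
  [11] b3 r2: had r0 ⇒ C
  [12] b3 r2: had r2 ⇒ H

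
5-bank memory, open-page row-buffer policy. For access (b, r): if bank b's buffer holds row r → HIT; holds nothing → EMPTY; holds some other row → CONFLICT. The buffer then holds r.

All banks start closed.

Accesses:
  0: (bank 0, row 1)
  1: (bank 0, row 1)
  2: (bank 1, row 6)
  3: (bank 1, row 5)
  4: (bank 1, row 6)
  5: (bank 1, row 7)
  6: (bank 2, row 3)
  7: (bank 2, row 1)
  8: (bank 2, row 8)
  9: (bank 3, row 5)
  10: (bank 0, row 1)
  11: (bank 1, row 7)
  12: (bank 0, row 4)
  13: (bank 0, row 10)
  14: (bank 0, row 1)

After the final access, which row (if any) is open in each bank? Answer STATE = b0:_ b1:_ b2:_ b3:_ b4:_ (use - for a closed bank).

STATE = b0:1 b1:7 b2:8 b3:5 b4:-

step 0: bank0 None->1 [EMPTY]
step 1: bank0 1->1 [HIT]
step 2: bank1 None->6 [EMPTY]
step 3: bank1 6->5 [CONFLICT]
step 4: bank1 5->6 [CONFLICT]
step 5: bank1 6->7 [CONFLICT]
step 6: bank2 None->3 [EMPTY]
step 7: bank2 3->1 [CONFLICT]
step 8: bank2 1->8 [CONFLICT]
step 9: bank3 None->5 [EMPTY]
step 10: bank0 1->1 [HIT]
step 11: bank1 7->7 [HIT]
step 12: bank0 1->4 [CONFLICT]
step 13: bank0 4->10 [CONFLICT]
step 14: bank0 10->1 [CONFLICT]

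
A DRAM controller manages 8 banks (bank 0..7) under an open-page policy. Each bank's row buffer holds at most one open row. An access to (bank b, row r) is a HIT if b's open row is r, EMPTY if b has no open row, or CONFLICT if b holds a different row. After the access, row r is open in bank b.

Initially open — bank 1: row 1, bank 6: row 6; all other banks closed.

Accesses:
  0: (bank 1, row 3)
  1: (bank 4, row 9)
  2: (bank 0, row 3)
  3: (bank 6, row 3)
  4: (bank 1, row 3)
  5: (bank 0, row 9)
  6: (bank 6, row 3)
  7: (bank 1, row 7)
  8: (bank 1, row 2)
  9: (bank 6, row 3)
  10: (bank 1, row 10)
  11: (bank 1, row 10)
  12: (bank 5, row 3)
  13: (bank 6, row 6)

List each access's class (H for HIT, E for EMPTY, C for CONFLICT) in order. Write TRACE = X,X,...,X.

step 0: bank1 1->3 [CONFLICT]
step 1: bank4 None->9 [EMPTY]
step 2: bank0 None->3 [EMPTY]
step 3: bank6 6->3 [CONFLICT]
step 4: bank1 3->3 [HIT]
step 5: bank0 3->9 [CONFLICT]
step 6: bank6 3->3 [HIT]
step 7: bank1 3->7 [CONFLICT]
step 8: bank1 7->2 [CONFLICT]
step 9: bank6 3->3 [HIT]
step 10: bank1 2->10 [CONFLICT]
step 11: bank1 10->10 [HIT]
step 12: bank5 None->3 [EMPTY]
step 13: bank6 3->6 [CONFLICT]

TRACE = C,E,E,C,H,C,H,C,C,H,C,H,E,C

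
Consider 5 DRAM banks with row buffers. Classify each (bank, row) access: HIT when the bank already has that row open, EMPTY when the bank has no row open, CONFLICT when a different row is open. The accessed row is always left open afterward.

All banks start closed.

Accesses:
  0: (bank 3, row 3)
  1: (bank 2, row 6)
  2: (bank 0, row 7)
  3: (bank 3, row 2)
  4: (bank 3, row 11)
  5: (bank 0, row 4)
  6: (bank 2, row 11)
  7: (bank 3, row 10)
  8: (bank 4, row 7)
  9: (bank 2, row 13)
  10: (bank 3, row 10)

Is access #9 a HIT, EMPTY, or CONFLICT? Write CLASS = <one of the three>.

0: bank 3 row 3 — prev None → EMPTY
1: bank 2 row 6 — prev None → EMPTY
2: bank 0 row 7 — prev None → EMPTY
3: bank 3 row 2 — prev 3 → CONFLICT
4: bank 3 row 11 — prev 2 → CONFLICT
5: bank 0 row 4 — prev 7 → CONFLICT
6: bank 2 row 11 — prev 6 → CONFLICT
7: bank 3 row 10 — prev 11 → CONFLICT
8: bank 4 row 7 — prev None → EMPTY
9: bank 2 row 13 — prev 11 → CONFLICT
10: bank 3 row 10 — prev 10 → HIT

CLASS = CONFLICT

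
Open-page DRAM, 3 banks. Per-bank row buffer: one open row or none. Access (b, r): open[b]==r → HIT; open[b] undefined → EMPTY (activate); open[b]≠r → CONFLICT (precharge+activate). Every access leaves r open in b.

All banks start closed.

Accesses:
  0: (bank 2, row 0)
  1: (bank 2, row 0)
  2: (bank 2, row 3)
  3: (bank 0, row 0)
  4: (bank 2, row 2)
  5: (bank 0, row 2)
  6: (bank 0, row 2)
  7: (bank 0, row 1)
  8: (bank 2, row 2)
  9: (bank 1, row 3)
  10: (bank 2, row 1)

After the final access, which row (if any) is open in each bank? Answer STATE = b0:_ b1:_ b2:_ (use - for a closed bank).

STATE = b0:1 b1:3 b2:1

0: bank 2 row 0 — prev None → EMPTY
1: bank 2 row 0 — prev 0 → HIT
2: bank 2 row 3 — prev 0 → CONFLICT
3: bank 0 row 0 — prev None → EMPTY
4: bank 2 row 2 — prev 3 → CONFLICT
5: bank 0 row 2 — prev 0 → CONFLICT
6: bank 0 row 2 — prev 2 → HIT
7: bank 0 row 1 — prev 2 → CONFLICT
8: bank 2 row 2 — prev 2 → HIT
9: bank 1 row 3 — prev None → EMPTY
10: bank 2 row 1 — prev 2 → CONFLICT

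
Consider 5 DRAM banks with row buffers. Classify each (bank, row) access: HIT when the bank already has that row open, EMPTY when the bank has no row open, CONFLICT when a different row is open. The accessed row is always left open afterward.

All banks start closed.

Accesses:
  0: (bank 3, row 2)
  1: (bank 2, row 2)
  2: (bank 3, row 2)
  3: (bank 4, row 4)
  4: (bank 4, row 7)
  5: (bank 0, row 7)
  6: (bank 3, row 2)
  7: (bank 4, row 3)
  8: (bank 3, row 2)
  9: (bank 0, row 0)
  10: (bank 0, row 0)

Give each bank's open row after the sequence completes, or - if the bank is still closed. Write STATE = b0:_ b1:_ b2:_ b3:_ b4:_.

STATE = b0:0 b1:- b2:2 b3:2 b4:3

0: bank 3 row 2 — prev None → EMPTY
1: bank 2 row 2 — prev None → EMPTY
2: bank 3 row 2 — prev 2 → HIT
3: bank 4 row 4 — prev None → EMPTY
4: bank 4 row 7 — prev 4 → CONFLICT
5: bank 0 row 7 — prev None → EMPTY
6: bank 3 row 2 — prev 2 → HIT
7: bank 4 row 3 — prev 7 → CONFLICT
8: bank 3 row 2 — prev 2 → HIT
9: bank 0 row 0 — prev 7 → CONFLICT
10: bank 0 row 0 — prev 0 → HIT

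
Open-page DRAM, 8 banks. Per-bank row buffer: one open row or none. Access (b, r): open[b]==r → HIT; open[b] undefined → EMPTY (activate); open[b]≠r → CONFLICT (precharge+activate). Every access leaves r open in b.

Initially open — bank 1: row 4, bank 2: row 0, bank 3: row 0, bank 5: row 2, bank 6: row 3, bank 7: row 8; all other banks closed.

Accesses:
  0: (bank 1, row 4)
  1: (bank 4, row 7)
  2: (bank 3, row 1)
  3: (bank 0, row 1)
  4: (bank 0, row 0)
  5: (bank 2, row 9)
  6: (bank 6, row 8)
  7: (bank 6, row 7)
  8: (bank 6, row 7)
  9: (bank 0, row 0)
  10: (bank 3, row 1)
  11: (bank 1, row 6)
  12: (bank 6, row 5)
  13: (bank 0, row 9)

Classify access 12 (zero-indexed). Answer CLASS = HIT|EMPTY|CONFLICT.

CLASS = CONFLICT

0: bank 1 row 4 — prev 4 → HIT
1: bank 4 row 7 — prev None → EMPTY
2: bank 3 row 1 — prev 0 → CONFLICT
3: bank 0 row 1 — prev None → EMPTY
4: bank 0 row 0 — prev 1 → CONFLICT
5: bank 2 row 9 — prev 0 → CONFLICT
6: bank 6 row 8 — prev 3 → CONFLICT
7: bank 6 row 7 — prev 8 → CONFLICT
8: bank 6 row 7 — prev 7 → HIT
9: bank 0 row 0 — prev 0 → HIT
10: bank 3 row 1 — prev 1 → HIT
11: bank 1 row 6 — prev 4 → CONFLICT
12: bank 6 row 5 — prev 7 → CONFLICT
13: bank 0 row 9 — prev 0 → CONFLICT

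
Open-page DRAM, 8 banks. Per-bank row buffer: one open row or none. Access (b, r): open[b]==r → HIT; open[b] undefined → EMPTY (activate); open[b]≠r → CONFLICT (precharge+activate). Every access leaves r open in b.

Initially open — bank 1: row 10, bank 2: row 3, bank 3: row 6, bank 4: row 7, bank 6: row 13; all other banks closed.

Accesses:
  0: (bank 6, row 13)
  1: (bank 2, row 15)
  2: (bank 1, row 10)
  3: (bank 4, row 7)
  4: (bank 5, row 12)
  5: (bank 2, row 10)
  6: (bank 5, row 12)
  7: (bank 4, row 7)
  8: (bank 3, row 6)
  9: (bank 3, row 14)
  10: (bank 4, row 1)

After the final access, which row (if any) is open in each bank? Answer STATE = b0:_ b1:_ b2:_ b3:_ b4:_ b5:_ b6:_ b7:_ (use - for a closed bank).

  [0] b6 r13: had r13 ⇒ H
  [1] b2 r15: had r3 ⇒ C
  [2] b1 r10: had r10 ⇒ H
  [3] b4 r7: had r7 ⇒ H
  [4] b5 r12: no row ⇒ E
  [5] b2 r10: had r15 ⇒ C
  [6] b5 r12: had r12 ⇒ H
  [7] b4 r7: had r7 ⇒ H
  [8] b3 r6: had r6 ⇒ H
  [9] b3 r14: had r6 ⇒ C
  [10] b4 r1: had r7 ⇒ C

STATE = b0:- b1:10 b2:10 b3:14 b4:1 b5:12 b6:13 b7:-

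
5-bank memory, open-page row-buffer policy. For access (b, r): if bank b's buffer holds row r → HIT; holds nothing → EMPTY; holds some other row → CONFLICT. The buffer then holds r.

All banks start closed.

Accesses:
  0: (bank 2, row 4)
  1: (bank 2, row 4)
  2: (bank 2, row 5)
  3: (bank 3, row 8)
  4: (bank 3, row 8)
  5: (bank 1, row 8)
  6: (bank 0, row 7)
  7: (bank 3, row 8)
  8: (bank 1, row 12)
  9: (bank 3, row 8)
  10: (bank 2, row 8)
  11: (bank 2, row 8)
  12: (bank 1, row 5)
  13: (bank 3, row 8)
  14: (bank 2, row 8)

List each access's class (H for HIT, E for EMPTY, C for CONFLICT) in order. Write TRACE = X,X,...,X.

0: bank 2 row 4 — prev None → EMPTY
1: bank 2 row 4 — prev 4 → HIT
2: bank 2 row 5 — prev 4 → CONFLICT
3: bank 3 row 8 — prev None → EMPTY
4: bank 3 row 8 — prev 8 → HIT
5: bank 1 row 8 — prev None → EMPTY
6: bank 0 row 7 — prev None → EMPTY
7: bank 3 row 8 — prev 8 → HIT
8: bank 1 row 12 — prev 8 → CONFLICT
9: bank 3 row 8 — prev 8 → HIT
10: bank 2 row 8 — prev 5 → CONFLICT
11: bank 2 row 8 — prev 8 → HIT
12: bank 1 row 5 — prev 12 → CONFLICT
13: bank 3 row 8 — prev 8 → HIT
14: bank 2 row 8 — prev 8 → HIT

TRACE = E,H,C,E,H,E,E,H,C,H,C,H,C,H,H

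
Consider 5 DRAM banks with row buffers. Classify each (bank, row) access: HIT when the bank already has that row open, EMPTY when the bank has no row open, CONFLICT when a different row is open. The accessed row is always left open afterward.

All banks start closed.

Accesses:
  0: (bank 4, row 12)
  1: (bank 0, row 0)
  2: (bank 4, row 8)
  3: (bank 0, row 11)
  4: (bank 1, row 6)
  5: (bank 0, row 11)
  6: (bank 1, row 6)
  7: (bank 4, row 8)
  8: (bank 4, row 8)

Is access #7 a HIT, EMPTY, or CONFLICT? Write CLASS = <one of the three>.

0: bank 4 row 12 — prev None → EMPTY
1: bank 0 row 0 — prev None → EMPTY
2: bank 4 row 8 — prev 12 → CONFLICT
3: bank 0 row 11 — prev 0 → CONFLICT
4: bank 1 row 6 — prev None → EMPTY
5: bank 0 row 11 — prev 11 → HIT
6: bank 1 row 6 — prev 6 → HIT
7: bank 4 row 8 — prev 8 → HIT
8: bank 4 row 8 — prev 8 → HIT

CLASS = HIT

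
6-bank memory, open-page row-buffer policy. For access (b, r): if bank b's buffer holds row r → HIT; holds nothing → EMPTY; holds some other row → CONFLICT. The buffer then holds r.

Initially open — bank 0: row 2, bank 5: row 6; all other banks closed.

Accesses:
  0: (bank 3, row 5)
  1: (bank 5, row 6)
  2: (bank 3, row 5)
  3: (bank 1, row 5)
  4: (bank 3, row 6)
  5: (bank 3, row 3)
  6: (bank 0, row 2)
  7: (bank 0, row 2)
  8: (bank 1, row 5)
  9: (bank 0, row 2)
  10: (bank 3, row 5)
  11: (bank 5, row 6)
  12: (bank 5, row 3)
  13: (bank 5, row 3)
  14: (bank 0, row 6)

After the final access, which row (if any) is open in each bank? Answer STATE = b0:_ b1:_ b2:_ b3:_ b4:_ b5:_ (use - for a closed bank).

STATE = b0:6 b1:5 b2:- b3:5 b4:- b5:3

step 0: bank3 None->5 [EMPTY]
step 1: bank5 6->6 [HIT]
step 2: bank3 5->5 [HIT]
step 3: bank1 None->5 [EMPTY]
step 4: bank3 5->6 [CONFLICT]
step 5: bank3 6->3 [CONFLICT]
step 6: bank0 2->2 [HIT]
step 7: bank0 2->2 [HIT]
step 8: bank1 5->5 [HIT]
step 9: bank0 2->2 [HIT]
step 10: bank3 3->5 [CONFLICT]
step 11: bank5 6->6 [HIT]
step 12: bank5 6->3 [CONFLICT]
step 13: bank5 3->3 [HIT]
step 14: bank0 2->6 [CONFLICT]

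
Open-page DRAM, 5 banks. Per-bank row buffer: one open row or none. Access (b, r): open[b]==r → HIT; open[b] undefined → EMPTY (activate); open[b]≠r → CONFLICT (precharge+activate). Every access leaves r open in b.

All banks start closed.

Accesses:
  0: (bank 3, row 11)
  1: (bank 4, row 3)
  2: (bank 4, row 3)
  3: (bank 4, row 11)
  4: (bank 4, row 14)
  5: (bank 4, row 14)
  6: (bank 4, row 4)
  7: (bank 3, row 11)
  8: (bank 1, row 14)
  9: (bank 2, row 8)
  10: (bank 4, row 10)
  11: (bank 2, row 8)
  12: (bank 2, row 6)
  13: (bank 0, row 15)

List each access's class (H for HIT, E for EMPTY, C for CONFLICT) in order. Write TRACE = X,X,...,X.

TRACE = E,E,H,C,C,H,C,H,E,E,C,H,C,E

#0 (3,11) E
#1 (4,3) E
#2 (4,3) H  (was 3)
#3 (4,11) C  (was 3)
#4 (4,14) C  (was 11)
#5 (4,14) H  (was 14)
#6 (4,4) C  (was 14)
#7 (3,11) H  (was 11)
#8 (1,14) E
#9 (2,8) E
#10 (4,10) C  (was 4)
#11 (2,8) H  (was 8)
#12 (2,6) C  (was 8)
#13 (0,15) E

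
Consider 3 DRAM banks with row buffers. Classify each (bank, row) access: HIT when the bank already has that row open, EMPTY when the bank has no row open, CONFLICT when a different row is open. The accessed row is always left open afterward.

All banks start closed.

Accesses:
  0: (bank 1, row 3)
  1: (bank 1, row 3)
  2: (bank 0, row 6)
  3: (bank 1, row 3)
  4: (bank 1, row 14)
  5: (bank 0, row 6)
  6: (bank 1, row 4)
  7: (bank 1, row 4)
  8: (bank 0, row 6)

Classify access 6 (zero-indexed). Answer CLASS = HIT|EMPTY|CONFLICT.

#0 (1,3) E
#1 (1,3) H  (was 3)
#2 (0,6) E
#3 (1,3) H  (was 3)
#4 (1,14) C  (was 3)
#5 (0,6) H  (was 6)
#6 (1,4) C  (was 14)
#7 (1,4) H  (was 4)
#8 (0,6) H  (was 6)

CLASS = CONFLICT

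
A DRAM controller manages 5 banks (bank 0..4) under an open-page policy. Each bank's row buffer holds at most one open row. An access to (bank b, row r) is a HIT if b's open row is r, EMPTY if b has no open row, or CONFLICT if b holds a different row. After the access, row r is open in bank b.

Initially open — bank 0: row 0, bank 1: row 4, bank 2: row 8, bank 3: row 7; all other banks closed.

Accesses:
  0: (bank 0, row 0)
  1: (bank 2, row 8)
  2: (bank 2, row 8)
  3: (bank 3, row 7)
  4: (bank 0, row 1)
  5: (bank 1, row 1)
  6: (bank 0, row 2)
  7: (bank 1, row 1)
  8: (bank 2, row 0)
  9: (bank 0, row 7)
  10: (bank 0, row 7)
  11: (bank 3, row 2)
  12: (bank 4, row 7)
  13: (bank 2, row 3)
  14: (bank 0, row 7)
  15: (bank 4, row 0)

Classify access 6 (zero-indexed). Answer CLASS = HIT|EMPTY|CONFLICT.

step 0: bank0 0->0 [HIT]
step 1: bank2 8->8 [HIT]
step 2: bank2 8->8 [HIT]
step 3: bank3 7->7 [HIT]
step 4: bank0 0->1 [CONFLICT]
step 5: bank1 4->1 [CONFLICT]
step 6: bank0 1->2 [CONFLICT]
step 7: bank1 1->1 [HIT]
step 8: bank2 8->0 [CONFLICT]
step 9: bank0 2->7 [CONFLICT]
step 10: bank0 7->7 [HIT]
step 11: bank3 7->2 [CONFLICT]
step 12: bank4 None->7 [EMPTY]
step 13: bank2 0->3 [CONFLICT]
step 14: bank0 7->7 [HIT]
step 15: bank4 7->0 [CONFLICT]

CLASS = CONFLICT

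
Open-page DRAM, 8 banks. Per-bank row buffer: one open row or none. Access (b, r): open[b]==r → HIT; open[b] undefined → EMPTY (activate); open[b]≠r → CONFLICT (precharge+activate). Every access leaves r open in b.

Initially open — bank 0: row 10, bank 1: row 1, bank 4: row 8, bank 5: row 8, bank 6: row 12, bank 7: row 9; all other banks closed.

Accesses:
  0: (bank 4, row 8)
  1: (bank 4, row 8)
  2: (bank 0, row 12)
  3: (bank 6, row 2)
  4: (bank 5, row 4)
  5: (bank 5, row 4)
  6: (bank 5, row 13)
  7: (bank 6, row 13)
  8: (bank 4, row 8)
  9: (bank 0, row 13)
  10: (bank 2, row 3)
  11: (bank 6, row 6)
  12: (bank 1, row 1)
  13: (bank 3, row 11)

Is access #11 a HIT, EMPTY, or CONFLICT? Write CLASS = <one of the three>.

CLASS = CONFLICT

  [0] b4 r8: had r8 ⇒ H
  [1] b4 r8: had r8 ⇒ H
  [2] b0 r12: had r10 ⇒ C
  [3] b6 r2: had r12 ⇒ C
  [4] b5 r4: had r8 ⇒ C
  [5] b5 r4: had r4 ⇒ H
  [6] b5 r13: had r4 ⇒ C
  [7] b6 r13: had r2 ⇒ C
  [8] b4 r8: had r8 ⇒ H
  [9] b0 r13: had r12 ⇒ C
  [10] b2 r3: no row ⇒ E
  [11] b6 r6: had r13 ⇒ C
  [12] b1 r1: had r1 ⇒ H
  [13] b3 r11: no row ⇒ E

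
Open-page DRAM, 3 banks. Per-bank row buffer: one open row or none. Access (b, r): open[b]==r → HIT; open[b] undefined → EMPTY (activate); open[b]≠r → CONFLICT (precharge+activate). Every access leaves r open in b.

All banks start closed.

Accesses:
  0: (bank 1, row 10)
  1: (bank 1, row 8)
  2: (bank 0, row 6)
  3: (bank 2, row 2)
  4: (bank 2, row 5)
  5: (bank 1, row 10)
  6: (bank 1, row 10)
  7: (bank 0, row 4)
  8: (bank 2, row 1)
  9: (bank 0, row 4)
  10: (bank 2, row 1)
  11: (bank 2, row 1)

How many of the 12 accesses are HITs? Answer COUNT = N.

#0 (1,10) E
#1 (1,8) C  (was 10)
#2 (0,6) E
#3 (2,2) E
#4 (2,5) C  (was 2)
#5 (1,10) C  (was 8)
#6 (1,10) H  (was 10)
#7 (0,4) C  (was 6)
#8 (2,1) C  (was 5)
#9 (0,4) H  (was 4)
#10 (2,1) H  (was 1)
#11 (2,1) H  (was 1)

COUNT = 4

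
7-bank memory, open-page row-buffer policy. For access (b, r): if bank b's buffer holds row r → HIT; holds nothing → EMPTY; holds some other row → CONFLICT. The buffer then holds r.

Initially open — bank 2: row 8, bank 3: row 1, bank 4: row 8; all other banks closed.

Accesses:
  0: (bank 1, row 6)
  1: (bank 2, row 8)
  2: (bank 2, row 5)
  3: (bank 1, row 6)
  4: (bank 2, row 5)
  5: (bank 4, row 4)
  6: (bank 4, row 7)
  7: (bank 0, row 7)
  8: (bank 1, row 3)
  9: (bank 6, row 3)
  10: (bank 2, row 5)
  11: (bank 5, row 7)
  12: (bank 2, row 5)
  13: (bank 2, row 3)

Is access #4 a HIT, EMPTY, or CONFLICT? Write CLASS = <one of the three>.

#0 (1,6) E
#1 (2,8) H  (was 8)
#2 (2,5) C  (was 8)
#3 (1,6) H  (was 6)
#4 (2,5) H  (was 5)
#5 (4,4) C  (was 8)
#6 (4,7) C  (was 4)
#7 (0,7) E
#8 (1,3) C  (was 6)
#9 (6,3) E
#10 (2,5) H  (was 5)
#11 (5,7) E
#12 (2,5) H  (was 5)
#13 (2,3) C  (was 5)

CLASS = HIT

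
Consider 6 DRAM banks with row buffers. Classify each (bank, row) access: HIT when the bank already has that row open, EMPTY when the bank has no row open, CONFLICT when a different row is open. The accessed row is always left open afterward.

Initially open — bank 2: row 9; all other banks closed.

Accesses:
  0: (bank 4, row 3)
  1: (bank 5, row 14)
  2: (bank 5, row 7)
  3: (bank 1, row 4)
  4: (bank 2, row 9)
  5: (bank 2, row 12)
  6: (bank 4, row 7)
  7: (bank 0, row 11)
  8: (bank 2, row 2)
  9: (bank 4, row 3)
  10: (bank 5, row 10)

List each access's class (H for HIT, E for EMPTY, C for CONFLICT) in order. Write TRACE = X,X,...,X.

TRACE = E,E,C,E,H,C,C,E,C,C,C

#0 (4,3) E
#1 (5,14) E
#2 (5,7) C  (was 14)
#3 (1,4) E
#4 (2,9) H  (was 9)
#5 (2,12) C  (was 9)
#6 (4,7) C  (was 3)
#7 (0,11) E
#8 (2,2) C  (was 12)
#9 (4,3) C  (was 7)
#10 (5,10) C  (was 7)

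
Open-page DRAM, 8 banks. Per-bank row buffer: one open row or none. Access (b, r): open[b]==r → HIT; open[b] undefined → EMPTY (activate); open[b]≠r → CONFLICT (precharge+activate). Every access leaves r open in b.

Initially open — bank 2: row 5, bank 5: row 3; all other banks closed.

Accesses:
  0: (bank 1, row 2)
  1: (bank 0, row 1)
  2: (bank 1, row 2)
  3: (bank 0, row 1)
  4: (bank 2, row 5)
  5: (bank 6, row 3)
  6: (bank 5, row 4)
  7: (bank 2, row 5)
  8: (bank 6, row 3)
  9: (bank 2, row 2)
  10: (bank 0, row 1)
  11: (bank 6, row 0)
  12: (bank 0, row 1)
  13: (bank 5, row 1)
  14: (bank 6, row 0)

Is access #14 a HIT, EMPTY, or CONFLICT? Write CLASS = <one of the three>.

CLASS = HIT

step 0: bank1 None->2 [EMPTY]
step 1: bank0 None->1 [EMPTY]
step 2: bank1 2->2 [HIT]
step 3: bank0 1->1 [HIT]
step 4: bank2 5->5 [HIT]
step 5: bank6 None->3 [EMPTY]
step 6: bank5 3->4 [CONFLICT]
step 7: bank2 5->5 [HIT]
step 8: bank6 3->3 [HIT]
step 9: bank2 5->2 [CONFLICT]
step 10: bank0 1->1 [HIT]
step 11: bank6 3->0 [CONFLICT]
step 12: bank0 1->1 [HIT]
step 13: bank5 4->1 [CONFLICT]
step 14: bank6 0->0 [HIT]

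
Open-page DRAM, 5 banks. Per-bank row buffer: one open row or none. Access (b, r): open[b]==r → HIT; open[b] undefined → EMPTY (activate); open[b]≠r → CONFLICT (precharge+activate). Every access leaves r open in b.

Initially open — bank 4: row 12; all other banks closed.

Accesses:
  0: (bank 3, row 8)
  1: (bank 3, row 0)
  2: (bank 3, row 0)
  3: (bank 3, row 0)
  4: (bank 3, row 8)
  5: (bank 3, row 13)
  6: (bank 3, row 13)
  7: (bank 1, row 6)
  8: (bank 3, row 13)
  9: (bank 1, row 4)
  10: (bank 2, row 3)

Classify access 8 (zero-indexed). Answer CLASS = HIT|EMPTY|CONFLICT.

#0 (3,8) E
#1 (3,0) C  (was 8)
#2 (3,0) H  (was 0)
#3 (3,0) H  (was 0)
#4 (3,8) C  (was 0)
#5 (3,13) C  (was 8)
#6 (3,13) H  (was 13)
#7 (1,6) E
#8 (3,13) H  (was 13)
#9 (1,4) C  (was 6)
#10 (2,3) E

CLASS = HIT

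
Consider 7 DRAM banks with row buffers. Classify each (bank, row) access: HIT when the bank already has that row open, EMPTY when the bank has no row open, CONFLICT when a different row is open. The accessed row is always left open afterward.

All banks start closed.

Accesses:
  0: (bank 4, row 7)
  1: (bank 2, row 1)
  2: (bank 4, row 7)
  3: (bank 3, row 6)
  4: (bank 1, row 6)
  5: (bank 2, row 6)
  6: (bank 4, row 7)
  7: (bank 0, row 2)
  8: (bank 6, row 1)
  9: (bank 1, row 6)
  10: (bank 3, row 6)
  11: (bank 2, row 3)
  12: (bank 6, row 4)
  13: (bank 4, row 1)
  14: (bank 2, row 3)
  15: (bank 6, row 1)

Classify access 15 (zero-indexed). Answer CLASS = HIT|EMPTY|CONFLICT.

CLASS = CONFLICT

0: bank 4 row 7 — prev None → EMPTY
1: bank 2 row 1 — prev None → EMPTY
2: bank 4 row 7 — prev 7 → HIT
3: bank 3 row 6 — prev None → EMPTY
4: bank 1 row 6 — prev None → EMPTY
5: bank 2 row 6 — prev 1 → CONFLICT
6: bank 4 row 7 — prev 7 → HIT
7: bank 0 row 2 — prev None → EMPTY
8: bank 6 row 1 — prev None → EMPTY
9: bank 1 row 6 — prev 6 → HIT
10: bank 3 row 6 — prev 6 → HIT
11: bank 2 row 3 — prev 6 → CONFLICT
12: bank 6 row 4 — prev 1 → CONFLICT
13: bank 4 row 1 — prev 7 → CONFLICT
14: bank 2 row 3 — prev 3 → HIT
15: bank 6 row 1 — prev 4 → CONFLICT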